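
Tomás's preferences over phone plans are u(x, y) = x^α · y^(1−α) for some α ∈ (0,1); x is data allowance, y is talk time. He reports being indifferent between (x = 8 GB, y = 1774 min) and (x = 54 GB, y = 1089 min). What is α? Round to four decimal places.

Indifference: 8^α · 1774^(1−α) = 54^α · 1089^(1−α).
Taking logs: α·ln 8 + (1−α)·ln 1774 = α·ln 54 + (1−α)·ln 1089, i.e. α·-1.9095425 = (1−α)·-0.4879770.
So α/(1−α) = (-0.4879770)/(-1.9095425) = 0.2555466, and α = 0.2555466/1.2555466 ≈ 0.2035.

α ≈ 0.2035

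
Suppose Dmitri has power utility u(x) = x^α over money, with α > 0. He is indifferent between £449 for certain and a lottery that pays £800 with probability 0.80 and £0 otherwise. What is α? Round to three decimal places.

α ≈ 0.386

EU(lottery) = 0.80·800^α + 0.20·0 = 0.80·800^α.
Setting u(449) equal to that: 449^α = 0.80·800^α ⇒ (449/800)^α = 0.80.
Take logs: α = ln 0.80 / ln(449/800) ≈ 0.38634.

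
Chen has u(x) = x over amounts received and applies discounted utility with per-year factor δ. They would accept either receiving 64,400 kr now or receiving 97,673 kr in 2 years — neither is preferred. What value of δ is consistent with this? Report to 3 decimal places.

The payoff in 2 years is discounted by δ^2, so u(64400) = δ^2·u(97673) and δ^2 = u(64400)/u(97673).
With u(x) = x: δ^2 = 64400/97673 = 0.65934.
Hence δ = (0.65934)^(1/2) = 0.81200.

δ ≈ 0.812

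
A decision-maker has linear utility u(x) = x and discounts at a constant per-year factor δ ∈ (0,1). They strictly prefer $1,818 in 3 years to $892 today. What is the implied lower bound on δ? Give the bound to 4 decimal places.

δ > 0.7887

Under u(x) = x this choice says 892 < δ^3·1818.
Hence δ^3 > 892/1818 = 0.49065, and x ↦ x^(1/3) is increasing on (0,∞).
δ > (892/1818)^(1/3) ≈ 0.7887.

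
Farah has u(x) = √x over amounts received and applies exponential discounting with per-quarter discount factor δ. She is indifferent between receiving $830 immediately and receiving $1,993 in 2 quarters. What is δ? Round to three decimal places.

Indifference means u(830) = δ^2 · u(1993), so δ^2 = u(830)/u(1993).
With u(x) = √x: δ^2 = √830/√1993 = √(830/1993) = 0.64534.
Taking the square root: δ = 0.64534^(1/2) ≈ 0.803.

δ ≈ 0.803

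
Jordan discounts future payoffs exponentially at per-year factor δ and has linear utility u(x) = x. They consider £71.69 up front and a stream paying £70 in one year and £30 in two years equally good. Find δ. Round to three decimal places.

The stream is worth 70δ + 30δ² today, so 70δ + 30δ² = 71.69.
Rearranged: 30δ² + 70δ − 71.69 = 0.
By the quadratic formula (taking the positive root), δ = (−70 + √13502.80) / 60 ≈ 0.770.

δ ≈ 0.770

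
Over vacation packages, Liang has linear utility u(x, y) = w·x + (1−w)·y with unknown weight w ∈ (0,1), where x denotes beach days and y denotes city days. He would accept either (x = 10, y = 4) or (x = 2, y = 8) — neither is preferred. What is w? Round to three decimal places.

w = 0.333

Indifference: w·10 + (1−w)·4 = w·2 + (1−w)·8.
w·(10−2) = (1−w)·(8−4), i.e. w·8 = (1−w)·4.
The marginal rate of substitution is 4/8, so w = 4/(8+4) = 0.333.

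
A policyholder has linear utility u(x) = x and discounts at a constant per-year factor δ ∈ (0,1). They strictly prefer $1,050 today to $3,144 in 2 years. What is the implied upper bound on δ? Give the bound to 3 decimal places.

The preference means 1050 > δ^2·3144.
Hence δ^2 < 1050/3144 = 0.33397, and x ↦ x^(1/2) is increasing on (0,∞).
δ < 0.33397^(1/2) = 0.578.

δ < 0.578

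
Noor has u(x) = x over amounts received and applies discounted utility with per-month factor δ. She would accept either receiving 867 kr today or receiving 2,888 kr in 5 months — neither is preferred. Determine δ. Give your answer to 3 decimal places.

The payoff in 5 months is discounted by δ^5, so u(867) = δ^5·u(2888) and δ^5 = u(867)/u(2888).
With u(x) = x: δ^5 = 867/2888 = 0.30021.
So δ = 0.30021^(1/5) ≈ 0.786.

δ ≈ 0.786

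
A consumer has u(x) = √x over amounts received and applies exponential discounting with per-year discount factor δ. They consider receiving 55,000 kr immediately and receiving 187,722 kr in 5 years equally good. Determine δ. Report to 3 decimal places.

δ ≈ 0.884

Indifference means u(55000) = δ^5 · u(187722), so δ^5 = u(55000)/u(187722).
With u(x) = √x: δ^5 = √55000/√187722 = √(55000/187722) = 0.54128.
So δ = 0.54128^(1/5) ≈ 0.884.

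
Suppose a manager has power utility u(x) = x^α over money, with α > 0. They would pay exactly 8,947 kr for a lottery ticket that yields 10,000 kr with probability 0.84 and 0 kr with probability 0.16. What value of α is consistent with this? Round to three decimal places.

The lottery's expected utility is 0.84·u(10000) + 0.16·u(0) = 0.84·10000^α (since u(0) = 0 for α > 0).
Setting u(8947) equal to that: 8947^α = 0.84·10000^α ⇒ (8947/10000)^α = 0.84.
Take logs: α = ln 0.84 / ln(8947/10000) ≈ 1.56698.

α ≈ 1.567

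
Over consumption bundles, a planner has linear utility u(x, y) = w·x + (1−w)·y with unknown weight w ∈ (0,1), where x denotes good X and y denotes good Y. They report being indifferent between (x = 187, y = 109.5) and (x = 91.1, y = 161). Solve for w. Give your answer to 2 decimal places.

Equating utilities: w·187 + (1−w)·109.5 = w·91.1 + (1−w)·161.
w·(187−91.1) = (1−w)·(161−109.5), i.e. w·95.9 = (1−w)·51.5.
The marginal rate of substitution is 51.5/95.9, so w = 51.5/(95.9+51.5) = 0.35.

w = 0.35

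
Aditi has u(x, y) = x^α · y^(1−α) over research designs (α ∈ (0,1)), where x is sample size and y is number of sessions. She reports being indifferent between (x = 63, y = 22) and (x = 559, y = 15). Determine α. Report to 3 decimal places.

Set the two utilities equal: 63^α·22^(1−α) = 559^α·15^(1−α).
(63/559)^α = (15/22)^(1−α); take logs: α·ln(63/559) = (1−α)·ln(15/22), i.e. α·-2.183015 = (1−α)·-0.382992.
So α/(1−α) = (-0.382992)/(-2.183015) = 0.175442, and α = 0.175442/1.175442 ≈ 0.149.

α ≈ 0.149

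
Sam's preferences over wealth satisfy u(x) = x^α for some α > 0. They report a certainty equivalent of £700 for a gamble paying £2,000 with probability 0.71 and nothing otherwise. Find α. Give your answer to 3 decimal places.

α ≈ 0.326

EU(lottery) = 0.71·2000^α + 0.29·0 = 0.71·2000^α.
Indifference: 700^α = 0.71·2000^α, so (700/2000)^α = 0.71.
Taking logs: α·ln(700/2000) = ln(0.71), so α = -0.342490 / -1.049822 ≈ 0.326.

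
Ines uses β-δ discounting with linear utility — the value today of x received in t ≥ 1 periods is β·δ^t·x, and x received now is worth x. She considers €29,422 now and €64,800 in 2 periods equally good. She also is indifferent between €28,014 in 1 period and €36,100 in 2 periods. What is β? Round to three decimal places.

β ≈ 0.754

From the later pair, β·δ^1·28014 = β·δ^2·36100; dividing through, δ = 28014/36100 = 0.77601.
The first indifference: 29422 = β·δ^2·64800, so β = 29422/(δ^2·64800) = 29422/(0.60219·64800) ≈ 0.754.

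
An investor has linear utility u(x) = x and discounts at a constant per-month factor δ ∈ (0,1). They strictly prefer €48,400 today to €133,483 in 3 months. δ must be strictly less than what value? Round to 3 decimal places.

δ < 0.713

Comparing present values: 48400 > δ^3·133483.
Hence δ^3 < 48400/133483 = 0.36259, and x ↦ x^(1/3) is increasing on (0,∞).
δ < (48400/133483)^(1/3) ≈ 0.713.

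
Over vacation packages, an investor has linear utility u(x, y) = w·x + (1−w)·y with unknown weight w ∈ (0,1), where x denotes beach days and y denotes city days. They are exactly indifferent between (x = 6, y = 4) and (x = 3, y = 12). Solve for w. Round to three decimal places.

Indifference: w·6 + (1−w)·4 = w·3 + (1−w)·12.
Rearranging, 3·w − 8·(1−w) = 0.
So w/(1−w) = 8/3 = 2.6667, giving w = 8/(3+8) = 0.727.

w = 0.727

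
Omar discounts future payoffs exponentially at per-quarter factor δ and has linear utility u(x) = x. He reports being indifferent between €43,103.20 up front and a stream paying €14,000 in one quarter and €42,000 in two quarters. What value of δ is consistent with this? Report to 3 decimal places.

δ ≈ 0.860

Present value of the stream is 14000·δ + 42000·δ². Indifference gives 14000δ + 42000δ² = 43103.20.
Rearranged: 42000δ² + 14000δ − 43103.20 = 0.
By the quadratic formula (taking the positive root), δ = (−14000 + √7437337600.00) / 84000 ≈ 0.860.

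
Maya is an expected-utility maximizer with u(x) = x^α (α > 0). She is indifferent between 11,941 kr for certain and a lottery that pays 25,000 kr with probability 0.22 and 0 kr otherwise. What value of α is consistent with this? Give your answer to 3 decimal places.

Since u(0) = 0, the lottery's EU is 0.22·25000^α.
Equating: 11941^α = 0.22·25000^α, i.e. 0.4776^α = 0.22.
Take logs: α = ln 0.22 / ln(11941/25000) ≈ 2.04917.

α ≈ 2.049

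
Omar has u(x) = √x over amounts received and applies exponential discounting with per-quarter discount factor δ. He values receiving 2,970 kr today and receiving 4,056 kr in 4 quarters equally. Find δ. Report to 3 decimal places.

Indifference means u(2970) = δ^4 · u(4056), so δ^4 = u(2970)/u(4056).
Since u(x) = √x, δ^4 = √(2970/4056) = 0.85572.
Taking the 4th root: δ = 0.85572^(1/4) ≈ 0.962.

δ ≈ 0.962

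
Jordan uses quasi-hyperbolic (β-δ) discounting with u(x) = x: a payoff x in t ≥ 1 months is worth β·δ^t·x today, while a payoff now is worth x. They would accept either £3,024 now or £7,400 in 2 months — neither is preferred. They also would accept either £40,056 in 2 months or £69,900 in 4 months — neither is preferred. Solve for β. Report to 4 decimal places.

β ≈ 0.7131

Both payoffs in the second observation are in the future, so β drops out: δ^2·40056 = δ^4·69900 ⇒ δ^2 = 40056/69900 = 0.57305, so δ = 0.75700.
The first indifference: 3024 = β·δ^2·7400, so β = 3024/(δ^2·7400) = 3024/(0.57305·7400) ≈ 0.7131.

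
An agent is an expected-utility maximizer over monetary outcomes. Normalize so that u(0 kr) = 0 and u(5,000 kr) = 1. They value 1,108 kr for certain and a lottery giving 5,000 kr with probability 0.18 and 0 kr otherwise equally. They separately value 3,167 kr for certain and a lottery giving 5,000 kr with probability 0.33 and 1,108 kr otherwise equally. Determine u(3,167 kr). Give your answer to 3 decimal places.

First, u(1,108 kr) = 0.18·u(5,000 kr) + 0.82·u(0 kr) = 0.18.
Then u(3,167 kr) = 0.33·u(5,000 kr) + 0.67·u(1,108 kr) = 0.33·1.00 + 0.67·0.18 = 0.4506.

0.451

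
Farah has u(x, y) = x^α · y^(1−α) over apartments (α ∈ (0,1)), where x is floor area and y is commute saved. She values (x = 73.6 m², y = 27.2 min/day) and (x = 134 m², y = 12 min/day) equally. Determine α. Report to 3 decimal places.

Set the two utilities equal: 73.6^α·27.2^(1−α) = 134^α·12^(1−α).
Taking logs: α·ln 73.6 + (1−α)·ln 27.2 = α·ln 134 + (1−α)·ln 12, i.e. α·-0.599195 = (1−α)·-0.818310.
So α/(1−α) = (-0.818310)/(-0.599195) = 1.365682, and α = 1.365682/2.365682 ≈ 0.577.

α ≈ 0.577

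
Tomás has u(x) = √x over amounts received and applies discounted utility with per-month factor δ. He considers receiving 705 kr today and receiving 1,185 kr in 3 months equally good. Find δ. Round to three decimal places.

The payoff in 3 months is discounted by δ^3, so u(705) = δ^3·u(1185) and δ^3 = u(705)/u(1185).
With u(x) = √x: δ^3 = √705/√1185 = √(705/1185) = 0.77132.
Hence δ = (0.77132)^(1/3) = 0.91709.

δ ≈ 0.917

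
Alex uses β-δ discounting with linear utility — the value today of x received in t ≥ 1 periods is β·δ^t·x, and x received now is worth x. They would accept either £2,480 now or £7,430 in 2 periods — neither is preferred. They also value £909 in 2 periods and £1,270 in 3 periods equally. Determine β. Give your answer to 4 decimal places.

The second indifference involves only future payoffs, so β cancels: β·δ^2·909 = β·δ^3·1270, giving δ = 909/1270 = 0.71575.
The first indifference: 2480 = β·δ^2·7430, so β = 2480/(δ^2·7430) = 2480/(0.51230·7430) ≈ 0.6515.

β ≈ 0.6515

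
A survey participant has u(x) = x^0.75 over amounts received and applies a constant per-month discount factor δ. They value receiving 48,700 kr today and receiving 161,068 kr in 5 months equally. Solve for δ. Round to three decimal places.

Indifference means u(48700) = δ^5 · u(161068), so δ^5 = u(48700)/u(161068).
Since u(x) = x^0.75, δ^5 = (48700/161068)^0.75 = 0.30236^0.75 = 0.40775.
So δ = 0.40775^(1/5) ≈ 0.836.

δ ≈ 0.836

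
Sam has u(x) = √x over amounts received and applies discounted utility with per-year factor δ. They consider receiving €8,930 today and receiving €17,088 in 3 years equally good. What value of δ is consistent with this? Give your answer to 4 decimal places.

Indifference means u(8930) = δ^3 · u(17088), so δ^3 = u(8930)/u(17088).
Since u(x) = √x, δ^3 = √(8930/17088) = 0.72290.
So δ = 0.72290^(1/3) ≈ 0.8975.

δ ≈ 0.8975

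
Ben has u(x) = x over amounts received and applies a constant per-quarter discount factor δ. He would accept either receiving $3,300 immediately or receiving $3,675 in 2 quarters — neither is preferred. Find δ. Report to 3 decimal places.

δ ≈ 0.948

Indifference means u(3300) = δ^2 · u(3675), so δ^2 = u(3300)/u(3675).
With u(x) = x: δ^2 = 3300/3675 = 0.89796.
So δ = 0.89796^(1/2) ≈ 0.948.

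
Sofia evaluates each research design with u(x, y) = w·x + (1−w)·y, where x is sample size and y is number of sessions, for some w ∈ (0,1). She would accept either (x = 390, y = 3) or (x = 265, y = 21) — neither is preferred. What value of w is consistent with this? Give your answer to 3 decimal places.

w = 0.126

u(390,3) = u(265,21) means w·390 + (1−w)·3 = w·265 + (1−w)·21.
Rearranging, 125·w − 18·(1−w) = 0.
The marginal rate of substitution is 18/125, so w = 18/(125+18) = 0.126.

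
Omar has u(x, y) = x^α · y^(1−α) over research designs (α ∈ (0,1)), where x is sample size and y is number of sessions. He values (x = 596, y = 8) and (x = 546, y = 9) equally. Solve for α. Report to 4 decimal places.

Set the two utilities equal: 596^α·8^(1−α) = 546^α·9^(1−α).
Taking logs: α·ln 596 + (1−α)·ln 8 = α·ln 546 + (1−α)·ln 9, i.e. α·0.0876217 = (1−α)·0.1177830.
Thus α·(0.2054047) = 0.1177830, so α = 0.1177830/0.2054047 ≈ 0.5734.

α ≈ 0.5734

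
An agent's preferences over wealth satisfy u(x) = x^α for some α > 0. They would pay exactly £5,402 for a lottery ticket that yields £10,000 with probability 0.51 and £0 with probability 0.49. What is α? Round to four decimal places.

α ≈ 1.0934

Since u(0) = 0, the lottery's EU is 0.51·10000^α.
Equating: 5402^α = 0.51·10000^α, i.e. 0.5402^α = 0.51.
α = ln(0.51) / ln(5402/10000) = -0.6733446/-0.6158158 ≈ 1.0934.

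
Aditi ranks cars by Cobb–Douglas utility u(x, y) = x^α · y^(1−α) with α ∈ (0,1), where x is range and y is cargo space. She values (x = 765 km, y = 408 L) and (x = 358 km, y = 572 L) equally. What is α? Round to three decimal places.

α ≈ 0.308

Set the two utilities equal: 765^α·408^(1−α) = 358^α·572^(1−α).
(765/358)^α = (572/408)^(1−α); take logs: α·ln(765/358) = (1−α)·ln(572/408), i.e. α·0.759343 = (1−α)·0.337872.
So α/(1−α) = (0.337872)/(0.759343) = 0.444953, and α = 0.444953/1.444953 ≈ 0.308.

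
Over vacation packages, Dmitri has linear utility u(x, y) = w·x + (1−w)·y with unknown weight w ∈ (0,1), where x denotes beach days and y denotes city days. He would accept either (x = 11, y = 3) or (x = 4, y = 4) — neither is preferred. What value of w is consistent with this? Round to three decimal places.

w = 0.125

Equating utilities: w·11 + (1−w)·3 = w·4 + (1−w)·4.
w·(11−4) = (1−w)·(4−3), i.e. w·7 = (1−w)·1.
The marginal rate of substitution is 1/7, so w = 1/(7+1) = 0.125.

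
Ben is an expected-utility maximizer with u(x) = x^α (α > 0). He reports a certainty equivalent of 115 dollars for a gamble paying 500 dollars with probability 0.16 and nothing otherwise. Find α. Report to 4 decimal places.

α ≈ 1.2469

The lottery's expected utility is 0.16·u(500) + 0.84·u(0) = 0.16·500^α (since u(0) = 0 for α > 0).
Equating: 115^α = 0.16·500^α, i.e. 0.2300^α = 0.16.
α = ln(0.16) / ln(115/500) = -1.8325815/-1.4696760 ≈ 1.2469.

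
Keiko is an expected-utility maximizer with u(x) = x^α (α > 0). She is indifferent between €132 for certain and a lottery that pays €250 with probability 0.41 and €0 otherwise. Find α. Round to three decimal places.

The lottery's expected utility is 0.41·u(250) + 0.59·u(0) = 0.41·250^α (since u(0) = 0 for α > 0).
Indifference: 132^α = 0.41·250^α, so (132/250)^α = 0.41.
α = ln(0.41) / ln(132/250) = -0.891598/-0.638659 ≈ 1.396.

α ≈ 1.396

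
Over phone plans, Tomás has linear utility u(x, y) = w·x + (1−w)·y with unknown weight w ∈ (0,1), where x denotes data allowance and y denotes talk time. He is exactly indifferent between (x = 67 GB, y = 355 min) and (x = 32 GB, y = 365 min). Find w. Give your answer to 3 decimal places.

Equating utilities: w·67 + (1−w)·355 = w·32 + (1−w)·365.
Rearranging, 35·w − 10·(1−w) = 0.
The marginal rate of substitution is 10/35, so w = 10/(35+10) = 0.222.

w = 0.222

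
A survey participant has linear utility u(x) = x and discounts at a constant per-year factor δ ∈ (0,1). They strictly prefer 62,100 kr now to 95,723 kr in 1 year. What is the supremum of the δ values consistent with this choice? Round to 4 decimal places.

Under u(x) = x this choice says 62100 > δ·95723.
So δ < 62100/95723 = 0.64875.

δ < 0.6487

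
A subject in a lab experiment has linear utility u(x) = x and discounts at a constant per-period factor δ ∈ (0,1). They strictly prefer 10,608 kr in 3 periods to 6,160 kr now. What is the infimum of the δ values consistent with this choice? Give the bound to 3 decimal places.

δ > 0.834

Comparing present values: 6160 < δ^3·10608.
So δ^3 > 6160/10608 = 0.58069; taking the cube root of both positive sides preserves the inequality.
δ > (6160/10608)^(1/3) ≈ 0.834.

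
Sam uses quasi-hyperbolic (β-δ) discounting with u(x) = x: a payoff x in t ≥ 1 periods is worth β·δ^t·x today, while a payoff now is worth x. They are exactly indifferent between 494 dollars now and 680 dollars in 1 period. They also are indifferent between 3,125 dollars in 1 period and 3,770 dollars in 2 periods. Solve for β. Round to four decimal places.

The second indifference involves only future payoffs, so β cancels: β·δ^1·3125 = β·δ^2·3770, giving δ = 3125/3770 = 0.82891.
Substituting δ into 494 = β·δ·680: β = 494/(563.660) ≈ 0.8764.

β ≈ 0.8764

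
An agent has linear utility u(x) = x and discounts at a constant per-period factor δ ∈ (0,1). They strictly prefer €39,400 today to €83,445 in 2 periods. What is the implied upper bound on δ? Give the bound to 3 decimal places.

δ < 0.687

Under u(x) = x this choice says 39400 > δ^2·83445.
Dividing by 83445: δ^2 < 0.47217. Both sides are positive, so the square root keeps the direction.
δ < (39400/83445)^(1/2) ≈ 0.687.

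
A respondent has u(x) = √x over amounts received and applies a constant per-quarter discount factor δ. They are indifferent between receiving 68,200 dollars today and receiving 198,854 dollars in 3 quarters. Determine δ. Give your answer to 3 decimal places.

Equating discounted utilities: u(68200) = δ^3·u(198854) ⇒ δ^3 = u(68200)/u(198854).
Since u(x) = √x, δ^3 = √(68200/198854) = 0.58563.
Taking the cube root: δ = 0.58563^(1/3) ≈ 0.837.

δ ≈ 0.837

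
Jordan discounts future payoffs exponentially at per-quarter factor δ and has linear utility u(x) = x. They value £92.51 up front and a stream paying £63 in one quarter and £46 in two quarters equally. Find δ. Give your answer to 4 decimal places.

δ ≈ 0.8900

Present value of the stream is 63·δ + 46·δ². Indifference gives 63δ + 46δ² = 92.51.
That is, 46δ² + 63δ − 92.51 = 0, a quadratic in δ.
By the quadratic formula (taking the positive root), δ = (−63 + √20990.84) / 92 ≈ 0.8900.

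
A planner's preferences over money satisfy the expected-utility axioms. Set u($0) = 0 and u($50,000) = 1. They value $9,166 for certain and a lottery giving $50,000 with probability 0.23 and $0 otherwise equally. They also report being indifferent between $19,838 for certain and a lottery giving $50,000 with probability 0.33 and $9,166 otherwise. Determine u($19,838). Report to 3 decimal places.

0.484

From the first indifference, u($9,166) = 0.23·u($50,000) + 0.77·u($0) = 0.23·1 + 0.77·0 = 0.23.
Then u($19,838) = 0.33·u($50,000) + 0.67·u($9,166) = 0.33·1.00 + 0.67·0.23 = 0.4841.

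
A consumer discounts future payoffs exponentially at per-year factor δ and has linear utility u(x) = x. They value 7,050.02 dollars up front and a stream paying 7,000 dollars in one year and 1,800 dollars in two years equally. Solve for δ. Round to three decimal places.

δ ≈ 0.830

Equating present values: 7050.02 = 7000δ + 1800δ².
So 1800δ² + 7000δ − 7050.02 = 0.
The positive root is δ = [−7000 + √(7000² + 4·1800·7050.02)] / (2·1800) = (−7000 + 9988.000)/3600 ≈ 0.830.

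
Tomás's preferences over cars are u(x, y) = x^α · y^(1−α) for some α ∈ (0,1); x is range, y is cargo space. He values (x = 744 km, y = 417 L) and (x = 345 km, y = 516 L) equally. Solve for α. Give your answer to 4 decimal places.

α ≈ 0.2170

The Cobb–Douglas utilities coincide, so 744^α·417^(1−α) = 345^α·516^(1−α).
(744/345)^α = (516/417)^(1−α); take logs: α·ln(744/345) = (1−α)·ln(516/417), i.e. α·0.7684966 = (1−α)·0.2130205.
Thus α·(0.9815171) = 0.2130205, so α = 0.2130205/0.9815171 ≈ 0.2170.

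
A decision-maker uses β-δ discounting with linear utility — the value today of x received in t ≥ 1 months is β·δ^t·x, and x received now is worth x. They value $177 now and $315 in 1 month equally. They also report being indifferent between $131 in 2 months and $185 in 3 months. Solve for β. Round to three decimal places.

Both payoffs in the second observation are in the future, so β drops out: δ^2·131 = δ^3·185 ⇒ δ = 131/185 = 0.70811.
The first indifference: 177 = β·δ·315, so β = 177/(δ·315) = 177/(0.70811·315) ≈ 0.794.

β ≈ 0.794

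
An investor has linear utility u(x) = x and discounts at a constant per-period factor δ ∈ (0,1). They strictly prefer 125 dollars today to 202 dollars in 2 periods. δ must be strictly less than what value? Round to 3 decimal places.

The preference means 125 > δ^2·202.
Dividing by 202: δ^2 < 0.61881. Both sides are positive, so the square root keeps the direction.
δ < (125/202)^(1/2) ≈ 0.787.

δ < 0.787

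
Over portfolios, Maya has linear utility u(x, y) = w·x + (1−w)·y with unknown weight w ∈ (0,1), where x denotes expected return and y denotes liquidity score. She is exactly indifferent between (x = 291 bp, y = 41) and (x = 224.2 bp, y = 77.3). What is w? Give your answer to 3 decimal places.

Indifference: w·291 + (1−w)·41 = w·224.2 + (1−w)·77.3.
Collecting terms: w·66.8 = (1−w)·36.3.
So w/(1−w) = 36.3/66.8 = 0.5434, giving w = 36.3/(66.8+36.3) = 0.352.

w = 0.352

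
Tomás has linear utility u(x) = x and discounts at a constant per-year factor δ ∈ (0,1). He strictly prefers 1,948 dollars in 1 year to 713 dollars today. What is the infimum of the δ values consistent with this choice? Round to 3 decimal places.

δ > 0.366

Under u(x) = x this choice says 713 < δ·1948.
So δ > 713/1948 = 0.36602.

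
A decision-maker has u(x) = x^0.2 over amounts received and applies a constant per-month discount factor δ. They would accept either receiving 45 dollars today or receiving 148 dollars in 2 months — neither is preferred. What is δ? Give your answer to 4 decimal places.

The payoff in 2 months is discounted by δ^2, so u(45) = δ^2·u(148) and δ^2 = u(45)/u(148).
With u(x) = x^0.2: δ^2 = 45^0.2/148^0.2 = (45/148)^0.2 = 0.78812.
So δ = 0.78812^(1/2) ≈ 0.8878.

δ ≈ 0.8878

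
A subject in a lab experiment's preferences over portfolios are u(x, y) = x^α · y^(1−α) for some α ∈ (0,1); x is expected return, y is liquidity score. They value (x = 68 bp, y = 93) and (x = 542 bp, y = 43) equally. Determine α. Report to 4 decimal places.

α ≈ 0.2709

The Cobb–Douglas utilities coincide, so 68^α·93^(1−α) = 542^α·43^(1−α).
(68/542)^α = (43/93)^(1−α); take logs: α·ln(68/542) = (1−α)·ln(43/93), i.e. α·-2.0757583 = (1−α)·-0.7713994.
With A = -2.0757583 and B = -0.7713994: α·A = (1−α)·B, so α = B/(A+B) = -0.7713994/-2.8471577 ≈ 0.2709.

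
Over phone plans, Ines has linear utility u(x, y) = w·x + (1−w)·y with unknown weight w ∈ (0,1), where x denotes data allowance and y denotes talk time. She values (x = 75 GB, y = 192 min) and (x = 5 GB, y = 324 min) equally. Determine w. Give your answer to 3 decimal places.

Equating utilities: w·75 + (1−w)·192 = w·5 + (1−w)·324.
Rearranging, 70·w − 132·(1−w) = 0.
Hence w = 132/(70+132) = 132/202 = 0.653.

w = 0.653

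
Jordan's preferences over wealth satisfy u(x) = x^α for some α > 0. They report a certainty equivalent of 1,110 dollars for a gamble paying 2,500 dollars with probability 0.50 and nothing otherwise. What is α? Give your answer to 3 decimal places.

α ≈ 0.854

The lottery's expected utility is 0.50·u(2500) + 0.50·u(0) = 0.50·2500^α (since u(0) = 0 for α > 0).
Setting u(1110) equal to that: 1110^α = 0.50·2500^α ⇒ (1110/2500)^α = 0.50.
Take logs: α = ln 0.50 / ln(1110/2500) ≈ 0.85370.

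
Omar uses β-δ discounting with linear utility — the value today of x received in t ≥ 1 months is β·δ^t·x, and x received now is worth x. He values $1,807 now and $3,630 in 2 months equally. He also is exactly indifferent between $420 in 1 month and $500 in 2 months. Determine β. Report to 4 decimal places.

The second indifference involves only future payoffs, so β cancels: β·δ^1·420 = β·δ^2·500, giving δ = 420/500 = 0.84000.
Substituting δ into 1807 = β·δ^2·3630: β = 1807/(2561.328) ≈ 0.7055.

β ≈ 0.7055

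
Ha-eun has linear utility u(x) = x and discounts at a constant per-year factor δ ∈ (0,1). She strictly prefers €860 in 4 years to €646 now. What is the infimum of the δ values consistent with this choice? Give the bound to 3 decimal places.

δ > 0.931

Comparing present values: 646 < δ^4·860.
Dividing by 860: δ^4 > 0.75116. Both sides are positive, so the 4th root keeps the direction.
δ > (646/860)^(1/4) ≈ 0.931.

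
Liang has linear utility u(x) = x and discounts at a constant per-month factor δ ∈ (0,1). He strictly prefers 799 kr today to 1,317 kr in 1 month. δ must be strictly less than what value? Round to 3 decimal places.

δ < 0.607

Under u(x) = x this choice says 799 > δ·1317.
So δ < 799/1317 = 0.60668.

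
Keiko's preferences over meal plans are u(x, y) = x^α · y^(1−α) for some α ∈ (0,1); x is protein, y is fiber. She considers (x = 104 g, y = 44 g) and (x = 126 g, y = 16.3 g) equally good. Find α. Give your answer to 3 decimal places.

The Cobb–Douglas utilities coincide, so 104^α·44^(1−α) = 126^α·16.3^(1−α).
(104/126)^α = (16.3/44)^(1−α); take logs: α·ln(104/126) = (1−α)·ln(16.3/44), i.e. α·-0.191891 = (1−α)·-0.993025.
With A = -0.191891 and B = -0.993025: α·A = (1−α)·B, so α = B/(A+B) = -0.993025/-1.184916 ≈ 0.838.

α ≈ 0.838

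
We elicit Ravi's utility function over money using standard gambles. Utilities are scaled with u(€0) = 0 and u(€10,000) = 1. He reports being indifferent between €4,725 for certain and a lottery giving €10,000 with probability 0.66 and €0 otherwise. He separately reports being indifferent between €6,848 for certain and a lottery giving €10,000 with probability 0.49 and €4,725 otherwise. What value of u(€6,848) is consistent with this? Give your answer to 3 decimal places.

0.827

The first gamble pins u(€4,725): it must equal 0.66·1 + 0.34·0 = 0.66.
The second indifference gives u(€6,848) = 0.49·u(€10,000) + 0.51·u(€4,725) = 0.49·1.00 + 0.51·0.66 = 0.8266.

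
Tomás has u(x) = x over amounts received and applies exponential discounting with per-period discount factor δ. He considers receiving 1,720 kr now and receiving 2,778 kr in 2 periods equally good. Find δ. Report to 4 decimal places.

Indifference means u(1720) = δ^2 · u(2778), so δ^2 = u(1720)/u(2778).
With u(x) = x: δ^2 = 1720/2778 = 0.61915.
Hence δ = (0.61915)^(1/2) = 0.786861.

δ ≈ 0.7869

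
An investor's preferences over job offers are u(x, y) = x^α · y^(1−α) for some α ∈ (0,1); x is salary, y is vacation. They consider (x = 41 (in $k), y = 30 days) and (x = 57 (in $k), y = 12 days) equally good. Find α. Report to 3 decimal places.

The Cobb–Douglas utilities coincide, so 41^α·30^(1−α) = 57^α·12^(1−α).
(41/57)^α = (12/30)^(1−α); take logs: α·ln(41/57) = (1−α)·ln(12/30), i.e. α·-0.329479 = (1−α)·-0.916291.
With A = -0.329479 and B = -0.916291: α·A = (1−α)·B, so α = B/(A+B) = -0.916291/-1.245770 ≈ 0.736.

α ≈ 0.736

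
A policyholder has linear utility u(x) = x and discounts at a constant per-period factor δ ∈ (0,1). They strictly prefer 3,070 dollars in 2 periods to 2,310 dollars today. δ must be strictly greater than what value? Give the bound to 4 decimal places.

δ > 0.8674

Under u(x) = x this choice says 2310 < δ^2·3070.
So δ^2 > 2310/3070 = 0.75244; taking the square root of both positive sides preserves the inequality.
δ > 0.75244^(1/2) = 0.8674.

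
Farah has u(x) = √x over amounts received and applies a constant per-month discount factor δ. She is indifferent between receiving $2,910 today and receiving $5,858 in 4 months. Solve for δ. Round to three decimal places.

δ ≈ 0.916

Indifference means u(2910) = δ^4 · u(5858), so δ^4 = u(2910)/u(5858).
With u(x) = √x: δ^4 = √2910/√5858 = √(2910/5858) = 0.70481.
Taking the 4th root: δ = 0.70481^(1/4) ≈ 0.916.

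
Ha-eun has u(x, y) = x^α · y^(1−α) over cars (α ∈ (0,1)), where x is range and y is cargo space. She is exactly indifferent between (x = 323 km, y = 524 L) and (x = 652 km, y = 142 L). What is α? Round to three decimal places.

α ≈ 0.650

The Cobb–Douglas utilities coincide, so 323^α·524^(1−α) = 652^α·142^(1−α).
Taking logs: α·ln 323 + (1−α)·ln 524 = α·ln 652 + (1−α)·ln 142, i.e. α·-0.702392 = (1−α)·-1.305665.
So α/(1−α) = (-1.305665)/(-0.702392) = 1.858884, and α = 1.858884/2.858884 ≈ 0.650.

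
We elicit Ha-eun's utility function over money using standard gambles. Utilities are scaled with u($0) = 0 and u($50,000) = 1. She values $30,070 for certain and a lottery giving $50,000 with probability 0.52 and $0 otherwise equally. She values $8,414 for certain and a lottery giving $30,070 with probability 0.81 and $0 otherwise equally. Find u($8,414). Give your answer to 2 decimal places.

0.42

The first gamble pins u($30,070): it must equal 0.52·1 + 0.48·0 = 0.52.
Then u($8,414) = 0.81·u($30,070) + 0.19·u($0) = 0.81·0.52 + 0.19·0.00 = 0.4212.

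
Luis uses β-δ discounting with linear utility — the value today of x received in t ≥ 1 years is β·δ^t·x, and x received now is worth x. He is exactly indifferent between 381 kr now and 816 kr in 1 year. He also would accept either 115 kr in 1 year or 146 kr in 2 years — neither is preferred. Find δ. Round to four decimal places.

From the later pair, β·δ^1·115 = β·δ^2·146; dividing through, δ = 115/146 = 0.78767.

δ ≈ 0.7877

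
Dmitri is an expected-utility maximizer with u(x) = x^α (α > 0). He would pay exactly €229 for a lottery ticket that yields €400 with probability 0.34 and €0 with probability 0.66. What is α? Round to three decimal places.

Since u(0) = 0, the lottery's EU is 0.34·400^α.
Setting u(229) equal to that: 229^α = 0.34·400^α ⇒ (229/400)^α = 0.34.
Take logs: α = ln 0.34 / ln(229/400) ≈ 1.93424.

α ≈ 1.934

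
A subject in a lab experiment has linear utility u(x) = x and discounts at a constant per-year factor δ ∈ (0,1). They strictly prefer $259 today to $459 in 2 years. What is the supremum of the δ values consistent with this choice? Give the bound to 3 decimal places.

δ < 0.751

Comparing present values: 259 > δ^2·459.
Hence δ^2 < 259/459 = 0.56427, and x ↦ x^(1/2) is increasing on (0,∞).
δ < 0.56427^(1/2) = 0.751.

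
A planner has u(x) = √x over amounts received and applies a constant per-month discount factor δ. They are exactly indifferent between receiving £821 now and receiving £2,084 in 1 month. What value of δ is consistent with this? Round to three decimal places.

δ ≈ 0.628

Equating discounted utilities: u(821) = δ·u(2084) ⇒ δ = u(821)/u(2084).
With u(x) = √x: δ = √821/√2084 = √(821/2084) = 0.62766.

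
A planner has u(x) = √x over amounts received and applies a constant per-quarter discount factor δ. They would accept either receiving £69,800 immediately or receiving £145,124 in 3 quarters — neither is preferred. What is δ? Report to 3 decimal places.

δ ≈ 0.885

Indifference means u(69800) = δ^3 · u(145124), so δ^3 = u(69800)/u(145124).
Since u(x) = √x, δ^3 = √(69800/145124) = 0.69352.
Taking the cube root: δ = 0.69352^(1/3) ≈ 0.885.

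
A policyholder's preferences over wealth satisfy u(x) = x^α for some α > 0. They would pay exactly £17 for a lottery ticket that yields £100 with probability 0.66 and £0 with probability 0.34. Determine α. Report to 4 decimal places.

EU(lottery) = 0.66·100^α + 0.34·0 = 0.66·100^α.
Indifference: 17^α = 0.66·100^α, so (17/100)^α = 0.66.
Take logs: α = ln 0.66 / ln(17/100) ≈ 0.234495.

α ≈ 0.2345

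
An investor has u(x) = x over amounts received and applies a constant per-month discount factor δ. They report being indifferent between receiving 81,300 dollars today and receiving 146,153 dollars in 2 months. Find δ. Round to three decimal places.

δ ≈ 0.746

The payoff in 2 months is discounted by δ^2, so u(81300) = δ^2·u(146153) and δ^2 = u(81300)/u(146153).
With u(x) = x: δ^2 = 81300/146153 = 0.55627.
Hence δ = (0.55627)^(1/2) = 0.74583.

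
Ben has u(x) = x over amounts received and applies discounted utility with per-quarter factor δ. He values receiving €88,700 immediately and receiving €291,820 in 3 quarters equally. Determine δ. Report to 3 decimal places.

Equating discounted utilities: u(88700) = δ^3·u(291820) ⇒ δ^3 = u(88700)/u(291820).
With u(x) = x: δ^3 = 88700/291820 = 0.30395.
Taking the cube root: δ = 0.30395^(1/3) ≈ 0.672.

δ ≈ 0.672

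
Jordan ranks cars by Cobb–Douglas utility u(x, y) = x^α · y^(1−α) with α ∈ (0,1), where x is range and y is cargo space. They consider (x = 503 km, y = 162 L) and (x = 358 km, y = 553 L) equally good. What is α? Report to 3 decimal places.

The Cobb–Douglas utilities coincide, so 503^α·162^(1−α) = 358^α·553^(1−α).
(503/358)^α = (553/162)^(1−α); take logs: α·ln(503/358) = (1−α)·ln(553/162), i.e. α·0.340057 = (1−α)·1.227762.
Thus α·(1.567819) = 1.227762, so α = 1.227762/1.567819 ≈ 0.783.

α ≈ 0.783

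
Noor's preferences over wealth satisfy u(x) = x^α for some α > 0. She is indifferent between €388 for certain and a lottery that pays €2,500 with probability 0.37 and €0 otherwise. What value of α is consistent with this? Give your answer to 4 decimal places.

EU(lottery) = 0.37·2500^α + 0.63·0 = 0.37·2500^α.
Indifference: 388^α = 0.37·2500^α, so (388/2500)^α = 0.37.
Take logs: α = ln 0.37 / ln(388/2500) ≈ 0.533672.

α ≈ 0.5337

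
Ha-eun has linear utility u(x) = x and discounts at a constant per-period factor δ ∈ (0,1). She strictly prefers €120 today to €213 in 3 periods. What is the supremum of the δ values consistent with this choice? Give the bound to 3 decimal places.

δ < 0.826

Comparing present values: 120 > δ^3·213.
Dividing by 213: δ^3 < 0.56338. Both sides are positive, so the cube root keeps the direction.
δ < (120/213)^(1/3) ≈ 0.826.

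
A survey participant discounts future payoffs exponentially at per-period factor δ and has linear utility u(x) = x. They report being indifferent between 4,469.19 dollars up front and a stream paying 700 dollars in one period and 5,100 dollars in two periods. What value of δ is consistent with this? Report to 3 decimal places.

Present value of the stream is 700·δ + 5100·δ². Indifference gives 700δ + 5100δ² = 4469.19.
That is, 5100δ² + 700δ − 4469.19 = 0, a quadratic in δ.
δ = (−700 + √(700² + 4·5100·4469.19)) / (2·5100) = (−700 + √91661476.00) / 10200 ≈ 0.870.

δ ≈ 0.870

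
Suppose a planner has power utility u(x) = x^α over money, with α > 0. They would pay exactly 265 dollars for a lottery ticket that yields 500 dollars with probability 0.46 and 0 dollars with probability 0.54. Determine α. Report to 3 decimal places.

Since u(0) = 0, the lottery's EU is 0.46·500^α.
Setting u(265) equal to that: 265^α = 0.46·500^α ⇒ (265/500)^α = 0.46.
Take logs: α = ln 0.46 / ln(265/500) ≈ 1.22311.

α ≈ 1.223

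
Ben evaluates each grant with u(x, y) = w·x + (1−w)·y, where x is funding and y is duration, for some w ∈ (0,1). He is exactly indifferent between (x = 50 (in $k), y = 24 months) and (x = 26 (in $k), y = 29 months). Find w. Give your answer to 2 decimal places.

Equating utilities: w·50 + (1−w)·24 = w·26 + (1−w)·29.
Collecting terms: w·24 = (1−w)·5.
The marginal rate of substitution is 5/24, so w = 5/(24+5) = 0.17.

w = 0.17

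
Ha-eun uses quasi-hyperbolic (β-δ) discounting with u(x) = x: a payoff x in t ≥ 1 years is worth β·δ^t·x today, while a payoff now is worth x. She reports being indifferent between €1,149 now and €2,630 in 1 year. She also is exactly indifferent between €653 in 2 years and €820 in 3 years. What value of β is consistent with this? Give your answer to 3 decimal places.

β ≈ 0.549

Both payoffs in the second observation are in the future, so β drops out: δ^2·653 = δ^3·820 ⇒ δ = 653/820 = 0.79634.
Now use the now-vs-future pair: 1149 = β·δ·2630 gives β = 1149/(0.79634·2630) ≈ 0.549.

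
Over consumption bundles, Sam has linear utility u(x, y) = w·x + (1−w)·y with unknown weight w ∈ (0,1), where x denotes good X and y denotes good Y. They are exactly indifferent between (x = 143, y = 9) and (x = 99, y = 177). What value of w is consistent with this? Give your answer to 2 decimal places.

u(143,9) = u(99,177) means w·143 + (1−w)·9 = w·99 + (1−w)·177.
w·(143−99) = (1−w)·(177−9), i.e. w·44 = (1−w)·168.
So w/(1−w) = 168/44 = 3.8182, giving w = 168/(44+168) = 0.79.

w = 0.79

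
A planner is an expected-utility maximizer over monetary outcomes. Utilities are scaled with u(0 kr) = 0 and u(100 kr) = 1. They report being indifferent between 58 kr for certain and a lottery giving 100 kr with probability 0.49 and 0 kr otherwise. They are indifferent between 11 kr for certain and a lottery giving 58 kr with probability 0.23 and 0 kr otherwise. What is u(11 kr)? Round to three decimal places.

First, u(58 kr) = 0.49·u(100 kr) + 0.51·u(0 kr) = 0.49.
The second indifference gives u(11 kr) = 0.23·u(58 kr) + 0.77·u(0 kr) = 0.23·0.49 + 0.77·0.00 = 0.1127.

0.113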